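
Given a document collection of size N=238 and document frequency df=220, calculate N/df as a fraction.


IDF ratio = N / df
= 238 / 220
= 119/110

119/110


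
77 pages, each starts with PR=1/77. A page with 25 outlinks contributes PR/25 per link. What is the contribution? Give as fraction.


Initial PR = 1/77 = 1/77
Outlinks = 25
Contribution per link = PR / outlinks
= 1/77 / 25
= 1/1925

1/1925


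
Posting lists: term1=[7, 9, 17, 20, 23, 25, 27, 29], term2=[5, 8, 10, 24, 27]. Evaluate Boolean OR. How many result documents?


Boolean OR: find union of posting lists
term1 docs: [7, 9, 17, 20, 23, 25, 27, 29]
term2 docs: [5, 8, 10, 24, 27]
Union: [5, 7, 8, 9, 10, 17, 20, 23, 24, 25, 27, 29]
|union| = 12

12


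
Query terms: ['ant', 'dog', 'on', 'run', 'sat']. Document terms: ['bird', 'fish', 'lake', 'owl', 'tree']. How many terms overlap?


Query terms: ['ant', 'dog', 'on', 'run', 'sat']
Document terms: ['bird', 'fish', 'lake', 'owl', 'tree']
Common terms: []
Overlap count = 0

0


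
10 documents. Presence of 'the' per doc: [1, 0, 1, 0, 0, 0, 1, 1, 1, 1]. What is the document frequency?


Checking each document for 'the':
Doc 1: present
Doc 2: absent
Doc 3: present
Doc 4: absent
Doc 5: absent
Doc 6: absent
Doc 7: present
Doc 8: present
Doc 9: present
Doc 10: present
df = sum of presences = 1 + 0 + 1 + 0 + 0 + 0 + 1 + 1 + 1 + 1 = 6

6


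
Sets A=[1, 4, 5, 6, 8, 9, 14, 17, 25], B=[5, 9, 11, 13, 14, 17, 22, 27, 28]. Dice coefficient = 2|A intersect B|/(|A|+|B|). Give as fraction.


A intersect B = [5, 9, 14, 17]
|A intersect B| = 4
|A| = 9, |B| = 9
Dice = 2*4 / (9+9)
= 8 / 18 = 4/9

4/9


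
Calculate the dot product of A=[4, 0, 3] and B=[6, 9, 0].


Dot product = sum of element-wise products
A[0]*B[0] = 4*6 = 24
A[1]*B[1] = 0*9 = 0
A[2]*B[2] = 3*0 = 0
Sum = 24 + 0 + 0 = 24

24


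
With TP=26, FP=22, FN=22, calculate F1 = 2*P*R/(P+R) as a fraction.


F1 = 2 * P * R / (P + R)
P = TP/(TP+FP) = 26/48 = 13/24
R = TP/(TP+FN) = 26/48 = 13/24
2 * P * R = 2 * 13/24 * 13/24 = 169/288
P + R = 13/24 + 13/24 = 13/12
F1 = 169/288 / 13/12 = 13/24

13/24


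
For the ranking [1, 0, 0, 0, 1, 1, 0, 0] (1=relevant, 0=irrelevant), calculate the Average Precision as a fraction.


Computing P@k for each relevant position:
Position 1: relevant, P@1 = 1/1 = 1
Position 2: not relevant
Position 3: not relevant
Position 4: not relevant
Position 5: relevant, P@5 = 2/5 = 2/5
Position 6: relevant, P@6 = 3/6 = 1/2
Position 7: not relevant
Position 8: not relevant
Sum of P@k = 1 + 2/5 + 1/2 = 19/10
AP = 19/10 / 3 = 19/30

19/30


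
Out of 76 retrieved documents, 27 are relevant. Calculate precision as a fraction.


Precision = relevant_retrieved / total_retrieved
= 27 / 76
= 27 / (27 + 49)
= 27/76

27/76


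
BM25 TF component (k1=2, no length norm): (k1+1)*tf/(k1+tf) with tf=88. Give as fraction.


BM25 TF component = (k1+1)*tf / (k1+tf)
k1 = 2, tf = 88
Numerator = (2+1)*88 = 264
Denominator = 2 + 88 = 90
= 264/90 = 44/15

44/15


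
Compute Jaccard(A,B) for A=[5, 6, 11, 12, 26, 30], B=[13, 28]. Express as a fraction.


A intersect B = []
|A intersect B| = 0
A union B = [5, 6, 11, 12, 13, 26, 28, 30]
|A union B| = 8
Jaccard = 0/8 = 0

0


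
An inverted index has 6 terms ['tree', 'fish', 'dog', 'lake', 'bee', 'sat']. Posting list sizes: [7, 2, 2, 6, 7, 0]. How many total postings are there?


Summing posting list sizes:
'tree': 7 postings
'fish': 2 postings
'dog': 2 postings
'lake': 6 postings
'bee': 7 postings
'sat': 0 postings
Total = 7 + 2 + 2 + 6 + 7 + 0 = 24

24


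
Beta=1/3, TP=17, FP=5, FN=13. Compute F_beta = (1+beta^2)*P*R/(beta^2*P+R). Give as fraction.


P = TP/(TP+FP) = 17/22 = 17/22
R = TP/(TP+FN) = 17/30 = 17/30
beta^2 = 1/3^2 = 1/9
(1 + beta^2) = 10/9
Numerator = (1+beta^2)*P*R = 289/594
Denominator = beta^2*P + R = 17/198 + 17/30 = 323/495
F_beta = 85/114

85/114


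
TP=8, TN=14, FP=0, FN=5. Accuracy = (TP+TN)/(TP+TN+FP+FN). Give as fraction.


Accuracy = (TP + TN) / (TP + TN + FP + FN)
TP + TN = 8 + 14 = 22
Total = 8 + 14 + 0 + 5 = 27
Accuracy = 22 / 27 = 22/27

22/27


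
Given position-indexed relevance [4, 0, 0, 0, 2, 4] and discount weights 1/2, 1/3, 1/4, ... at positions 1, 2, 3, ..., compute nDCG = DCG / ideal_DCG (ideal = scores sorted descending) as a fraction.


Position discount weights w_i = 1/(i+1) for i=1..6:
Weights = [1/2, 1/3, 1/4, 1/5, 1/6, 1/7]
Actual relevance: [4, 0, 0, 0, 2, 4]
DCG = 4/2 + 0/3 + 0/4 + 0/5 + 2/6 + 4/7 = 61/21
Ideal relevance (sorted desc): [4, 4, 2, 0, 0, 0]
Ideal DCG = 4/2 + 4/3 + 2/4 + 0/5 + 0/6 + 0/7 = 23/6
nDCG = DCG / ideal_DCG = 61/21 / 23/6 = 122/161

122/161


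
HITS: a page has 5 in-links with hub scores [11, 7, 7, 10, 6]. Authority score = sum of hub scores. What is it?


Authority = sum of hub scores of in-linkers
In-link 1: hub score = 11
In-link 2: hub score = 7
In-link 3: hub score = 7
In-link 4: hub score = 10
In-link 5: hub score = 6
Authority = 11 + 7 + 7 + 10 + 6 = 41

41


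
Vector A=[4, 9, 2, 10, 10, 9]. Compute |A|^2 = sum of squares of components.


|A|^2 = sum of squared components
A[0]^2 = 4^2 = 16
A[1]^2 = 9^2 = 81
A[2]^2 = 2^2 = 4
A[3]^2 = 10^2 = 100
A[4]^2 = 10^2 = 100
A[5]^2 = 9^2 = 81
Sum = 16 + 81 + 4 + 100 + 100 + 81 = 382

382


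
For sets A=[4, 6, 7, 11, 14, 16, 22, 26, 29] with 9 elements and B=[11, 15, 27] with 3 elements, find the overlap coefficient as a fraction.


A intersect B = [11]
|A intersect B| = 1
min(|A|, |B|) = min(9, 3) = 3
Overlap = 1 / 3 = 1/3

1/3


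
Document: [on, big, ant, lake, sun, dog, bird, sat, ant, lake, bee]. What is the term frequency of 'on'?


Document has 11 words
Scanning for 'on':
Found at positions: [0]
Count = 1

1


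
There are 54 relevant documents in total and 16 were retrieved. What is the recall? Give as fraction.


Recall = retrieved_relevant / total_relevant
= 16 / 54
= 16 / (16 + 38)
= 8/27

8/27


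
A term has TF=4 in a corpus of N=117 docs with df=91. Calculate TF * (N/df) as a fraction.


TF * (N/df)
= 4 * (117/91)
= 4 * 9/7
= 36/7

36/7


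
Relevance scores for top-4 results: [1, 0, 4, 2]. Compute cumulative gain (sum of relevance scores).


Cumulative Gain = sum of relevance scores
Position 1: rel=1, running sum=1
Position 2: rel=0, running sum=1
Position 3: rel=4, running sum=5
Position 4: rel=2, running sum=7
CG = 7

7


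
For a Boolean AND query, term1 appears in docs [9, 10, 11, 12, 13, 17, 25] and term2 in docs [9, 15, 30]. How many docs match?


Boolean AND: find intersection of posting lists
term1 docs: [9, 10, 11, 12, 13, 17, 25]
term2 docs: [9, 15, 30]
Intersection: [9]
|intersection| = 1

1


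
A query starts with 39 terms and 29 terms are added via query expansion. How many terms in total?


Original terms: 39
Expansion terms: 29
Total = 39 + 29 = 68

68


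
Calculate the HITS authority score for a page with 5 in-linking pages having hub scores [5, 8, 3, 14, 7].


Authority = sum of hub scores of in-linkers
In-link 1: hub score = 5
In-link 2: hub score = 8
In-link 3: hub score = 3
In-link 4: hub score = 14
In-link 5: hub score = 7
Authority = 5 + 8 + 3 + 14 + 7 = 37

37


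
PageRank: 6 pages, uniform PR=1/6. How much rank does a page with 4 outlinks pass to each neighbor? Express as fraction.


Initial PR = 1/6 = 1/6
Outlinks = 4
Contribution per link = PR / outlinks
= 1/6 / 4
= 1/24

1/24


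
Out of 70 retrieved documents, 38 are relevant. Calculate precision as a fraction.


Precision = relevant_retrieved / total_retrieved
= 38 / 70
= 38 / (38 + 32)
= 19/35

19/35


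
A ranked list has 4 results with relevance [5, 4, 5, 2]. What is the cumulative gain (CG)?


Cumulative Gain = sum of relevance scores
Position 1: rel=5, running sum=5
Position 2: rel=4, running sum=9
Position 3: rel=5, running sum=14
Position 4: rel=2, running sum=16
CG = 16

16


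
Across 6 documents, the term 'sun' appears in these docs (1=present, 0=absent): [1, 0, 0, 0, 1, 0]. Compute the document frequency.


Checking each document for 'sun':
Doc 1: present
Doc 2: absent
Doc 3: absent
Doc 4: absent
Doc 5: present
Doc 6: absent
df = sum of presences = 1 + 0 + 0 + 0 + 1 + 0 = 2

2


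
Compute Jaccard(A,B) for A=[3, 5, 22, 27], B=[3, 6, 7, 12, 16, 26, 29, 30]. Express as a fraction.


A intersect B = [3]
|A intersect B| = 1
A union B = [3, 5, 6, 7, 12, 16, 22, 26, 27, 29, 30]
|A union B| = 11
Jaccard = 1/11 = 1/11

1/11


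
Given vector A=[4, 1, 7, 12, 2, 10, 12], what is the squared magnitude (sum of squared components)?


|A|^2 = sum of squared components
A[0]^2 = 4^2 = 16
A[1]^2 = 1^2 = 1
A[2]^2 = 7^2 = 49
A[3]^2 = 12^2 = 144
A[4]^2 = 2^2 = 4
A[5]^2 = 10^2 = 100
A[6]^2 = 12^2 = 144
Sum = 16 + 1 + 49 + 144 + 4 + 100 + 144 = 458

458


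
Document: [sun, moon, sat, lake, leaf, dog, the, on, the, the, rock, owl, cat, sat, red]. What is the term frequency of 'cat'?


Document has 15 words
Scanning for 'cat':
Found at positions: [12]
Count = 1

1


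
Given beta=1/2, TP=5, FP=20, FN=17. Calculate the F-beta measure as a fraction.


P = TP/(TP+FP) = 5/25 = 1/5
R = TP/(TP+FN) = 5/22 = 5/22
beta^2 = 1/2^2 = 1/4
(1 + beta^2) = 5/4
Numerator = (1+beta^2)*P*R = 5/88
Denominator = beta^2*P + R = 1/20 + 5/22 = 61/220
F_beta = 25/122

25/122


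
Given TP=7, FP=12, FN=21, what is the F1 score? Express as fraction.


F1 = 2 * P * R / (P + R)
P = TP/(TP+FP) = 7/19 = 7/19
R = TP/(TP+FN) = 7/28 = 1/4
2 * P * R = 2 * 7/19 * 1/4 = 7/38
P + R = 7/19 + 1/4 = 47/76
F1 = 7/38 / 47/76 = 14/47

14/47


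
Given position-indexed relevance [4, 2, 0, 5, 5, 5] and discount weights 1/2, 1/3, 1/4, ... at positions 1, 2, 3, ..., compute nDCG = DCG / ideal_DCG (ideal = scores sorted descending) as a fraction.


Position discount weights w_i = 1/(i+1) for i=1..6:
Weights = [1/2, 1/3, 1/4, 1/5, 1/6, 1/7]
Actual relevance: [4, 2, 0, 5, 5, 5]
DCG = 4/2 + 2/3 + 0/4 + 5/5 + 5/6 + 5/7 = 73/14
Ideal relevance (sorted desc): [5, 5, 5, 4, 2, 0]
Ideal DCG = 5/2 + 5/3 + 5/4 + 4/5 + 2/6 + 0/7 = 131/20
nDCG = DCG / ideal_DCG = 73/14 / 131/20 = 730/917

730/917


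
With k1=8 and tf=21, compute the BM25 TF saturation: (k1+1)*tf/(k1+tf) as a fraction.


BM25 TF component = (k1+1)*tf / (k1+tf)
k1 = 8, tf = 21
Numerator = (8+1)*21 = 189
Denominator = 8 + 21 = 29
= 189/29 = 189/29

189/29


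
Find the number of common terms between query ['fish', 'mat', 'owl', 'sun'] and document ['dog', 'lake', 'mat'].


Query terms: ['fish', 'mat', 'owl', 'sun']
Document terms: ['dog', 'lake', 'mat']
Common terms: ['mat']
Overlap count = 1

1


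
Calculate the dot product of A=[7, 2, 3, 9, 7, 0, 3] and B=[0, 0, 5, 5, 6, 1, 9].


Dot product = sum of element-wise products
A[0]*B[0] = 7*0 = 0
A[1]*B[1] = 2*0 = 0
A[2]*B[2] = 3*5 = 15
A[3]*B[3] = 9*5 = 45
A[4]*B[4] = 7*6 = 42
A[5]*B[5] = 0*1 = 0
A[6]*B[6] = 3*9 = 27
Sum = 0 + 0 + 15 + 45 + 42 + 0 + 27 = 129

129


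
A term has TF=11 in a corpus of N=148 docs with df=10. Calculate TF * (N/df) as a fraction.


TF * (N/df)
= 11 * (148/10)
= 11 * 74/5
= 814/5

814/5


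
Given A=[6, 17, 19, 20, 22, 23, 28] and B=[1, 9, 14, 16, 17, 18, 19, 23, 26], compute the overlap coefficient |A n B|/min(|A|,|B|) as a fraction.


A intersect B = [17, 19, 23]
|A intersect B| = 3
min(|A|, |B|) = min(7, 9) = 7
Overlap = 3 / 7 = 3/7

3/7


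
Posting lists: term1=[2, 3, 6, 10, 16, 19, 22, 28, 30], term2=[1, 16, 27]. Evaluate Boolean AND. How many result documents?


Boolean AND: find intersection of posting lists
term1 docs: [2, 3, 6, 10, 16, 19, 22, 28, 30]
term2 docs: [1, 16, 27]
Intersection: [16]
|intersection| = 1

1


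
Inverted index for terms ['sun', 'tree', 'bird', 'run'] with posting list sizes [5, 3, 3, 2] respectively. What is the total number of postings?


Summing posting list sizes:
'sun': 5 postings
'tree': 3 postings
'bird': 3 postings
'run': 2 postings
Total = 5 + 3 + 3 + 2 = 13

13


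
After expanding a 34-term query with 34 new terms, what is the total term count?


Original terms: 34
Expansion terms: 34
Total = 34 + 34 = 68

68


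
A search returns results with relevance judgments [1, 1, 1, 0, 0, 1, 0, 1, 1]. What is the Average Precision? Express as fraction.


Computing P@k for each relevant position:
Position 1: relevant, P@1 = 1/1 = 1
Position 2: relevant, P@2 = 2/2 = 1
Position 3: relevant, P@3 = 3/3 = 1
Position 4: not relevant
Position 5: not relevant
Position 6: relevant, P@6 = 4/6 = 2/3
Position 7: not relevant
Position 8: relevant, P@8 = 5/8 = 5/8
Position 9: relevant, P@9 = 6/9 = 2/3
Sum of P@k = 1 + 1 + 1 + 2/3 + 5/8 + 2/3 = 119/24
AP = 119/24 / 6 = 119/144

119/144


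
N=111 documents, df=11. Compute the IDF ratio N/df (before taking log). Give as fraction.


IDF ratio = N / df
= 111 / 11
= 111/11

111/11


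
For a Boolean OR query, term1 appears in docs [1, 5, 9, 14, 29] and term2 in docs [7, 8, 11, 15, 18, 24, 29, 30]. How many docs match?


Boolean OR: find union of posting lists
term1 docs: [1, 5, 9, 14, 29]
term2 docs: [7, 8, 11, 15, 18, 24, 29, 30]
Union: [1, 5, 7, 8, 9, 11, 14, 15, 18, 24, 29, 30]
|union| = 12

12


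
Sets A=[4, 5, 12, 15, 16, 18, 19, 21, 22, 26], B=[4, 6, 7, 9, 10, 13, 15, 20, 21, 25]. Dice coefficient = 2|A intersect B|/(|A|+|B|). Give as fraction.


A intersect B = [4, 15, 21]
|A intersect B| = 3
|A| = 10, |B| = 10
Dice = 2*3 / (10+10)
= 6 / 20 = 3/10

3/10


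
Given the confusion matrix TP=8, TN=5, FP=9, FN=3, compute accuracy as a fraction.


Accuracy = (TP + TN) / (TP + TN + FP + FN)
TP + TN = 8 + 5 = 13
Total = 8 + 5 + 9 + 3 = 25
Accuracy = 13 / 25 = 13/25

13/25


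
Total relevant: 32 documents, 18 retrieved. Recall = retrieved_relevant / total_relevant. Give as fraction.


Recall = retrieved_relevant / total_relevant
= 18 / 32
= 18 / (18 + 14)
= 9/16

9/16


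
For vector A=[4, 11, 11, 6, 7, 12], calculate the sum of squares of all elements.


|A|^2 = sum of squared components
A[0]^2 = 4^2 = 16
A[1]^2 = 11^2 = 121
A[2]^2 = 11^2 = 121
A[3]^2 = 6^2 = 36
A[4]^2 = 7^2 = 49
A[5]^2 = 12^2 = 144
Sum = 16 + 121 + 121 + 36 + 49 + 144 = 487

487


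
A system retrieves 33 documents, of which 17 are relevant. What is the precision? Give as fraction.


Precision = relevant_retrieved / total_retrieved
= 17 / 33
= 17 / (17 + 16)
= 17/33

17/33


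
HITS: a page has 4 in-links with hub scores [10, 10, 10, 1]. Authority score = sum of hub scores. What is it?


Authority = sum of hub scores of in-linkers
In-link 1: hub score = 10
In-link 2: hub score = 10
In-link 3: hub score = 10
In-link 4: hub score = 1
Authority = 10 + 10 + 10 + 1 = 31

31


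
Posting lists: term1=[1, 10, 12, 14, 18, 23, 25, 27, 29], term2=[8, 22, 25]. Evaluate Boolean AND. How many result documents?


Boolean AND: find intersection of posting lists
term1 docs: [1, 10, 12, 14, 18, 23, 25, 27, 29]
term2 docs: [8, 22, 25]
Intersection: [25]
|intersection| = 1

1


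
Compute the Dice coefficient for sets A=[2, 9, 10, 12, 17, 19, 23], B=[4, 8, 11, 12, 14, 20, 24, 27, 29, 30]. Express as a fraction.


A intersect B = [12]
|A intersect B| = 1
|A| = 7, |B| = 10
Dice = 2*1 / (7+10)
= 2 / 17 = 2/17

2/17


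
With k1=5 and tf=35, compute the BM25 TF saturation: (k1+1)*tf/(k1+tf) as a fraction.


BM25 TF component = (k1+1)*tf / (k1+tf)
k1 = 5, tf = 35
Numerator = (5+1)*35 = 210
Denominator = 5 + 35 = 40
= 210/40 = 21/4

21/4


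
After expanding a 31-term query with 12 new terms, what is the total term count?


Original terms: 31
Expansion terms: 12
Total = 31 + 12 = 43

43


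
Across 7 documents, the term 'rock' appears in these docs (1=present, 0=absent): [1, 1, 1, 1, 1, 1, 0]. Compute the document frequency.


Checking each document for 'rock':
Doc 1: present
Doc 2: present
Doc 3: present
Doc 4: present
Doc 5: present
Doc 6: present
Doc 7: absent
df = sum of presences = 1 + 1 + 1 + 1 + 1 + 1 + 0 = 6

6


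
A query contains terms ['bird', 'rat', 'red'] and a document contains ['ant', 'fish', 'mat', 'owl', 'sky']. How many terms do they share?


Query terms: ['bird', 'rat', 'red']
Document terms: ['ant', 'fish', 'mat', 'owl', 'sky']
Common terms: []
Overlap count = 0

0


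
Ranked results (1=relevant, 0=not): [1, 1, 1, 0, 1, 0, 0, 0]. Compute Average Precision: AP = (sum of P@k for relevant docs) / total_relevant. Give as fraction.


Computing P@k for each relevant position:
Position 1: relevant, P@1 = 1/1 = 1
Position 2: relevant, P@2 = 2/2 = 1
Position 3: relevant, P@3 = 3/3 = 1
Position 4: not relevant
Position 5: relevant, P@5 = 4/5 = 4/5
Position 6: not relevant
Position 7: not relevant
Position 8: not relevant
Sum of P@k = 1 + 1 + 1 + 4/5 = 19/5
AP = 19/5 / 4 = 19/20

19/20


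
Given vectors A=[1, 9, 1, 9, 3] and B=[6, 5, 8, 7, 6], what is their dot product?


Dot product = sum of element-wise products
A[0]*B[0] = 1*6 = 6
A[1]*B[1] = 9*5 = 45
A[2]*B[2] = 1*8 = 8
A[3]*B[3] = 9*7 = 63
A[4]*B[4] = 3*6 = 18
Sum = 6 + 45 + 8 + 63 + 18 = 140

140


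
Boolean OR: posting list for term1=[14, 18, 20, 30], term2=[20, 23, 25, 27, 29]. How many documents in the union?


Boolean OR: find union of posting lists
term1 docs: [14, 18, 20, 30]
term2 docs: [20, 23, 25, 27, 29]
Union: [14, 18, 20, 23, 25, 27, 29, 30]
|union| = 8

8


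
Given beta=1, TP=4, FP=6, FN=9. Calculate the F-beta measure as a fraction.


P = TP/(TP+FP) = 4/10 = 2/5
R = TP/(TP+FN) = 4/13 = 4/13
beta^2 = 1^2 = 1
(1 + beta^2) = 2
Numerator = (1+beta^2)*P*R = 16/65
Denominator = beta^2*P + R = 2/5 + 4/13 = 46/65
F_beta = 8/23

8/23


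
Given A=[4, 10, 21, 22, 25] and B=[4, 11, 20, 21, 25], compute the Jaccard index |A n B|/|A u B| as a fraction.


A intersect B = [4, 21, 25]
|A intersect B| = 3
A union B = [4, 10, 11, 20, 21, 22, 25]
|A union B| = 7
Jaccard = 3/7 = 3/7

3/7


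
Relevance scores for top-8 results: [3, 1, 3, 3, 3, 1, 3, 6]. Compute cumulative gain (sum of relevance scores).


Cumulative Gain = sum of relevance scores
Position 1: rel=3, running sum=3
Position 2: rel=1, running sum=4
Position 3: rel=3, running sum=7
Position 4: rel=3, running sum=10
Position 5: rel=3, running sum=13
Position 6: rel=1, running sum=14
Position 7: rel=3, running sum=17
Position 8: rel=6, running sum=23
CG = 23

23


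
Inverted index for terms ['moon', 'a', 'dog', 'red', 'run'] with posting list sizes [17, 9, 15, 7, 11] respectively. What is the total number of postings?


Summing posting list sizes:
'moon': 17 postings
'a': 9 postings
'dog': 15 postings
'red': 7 postings
'run': 11 postings
Total = 17 + 9 + 15 + 7 + 11 = 59

59


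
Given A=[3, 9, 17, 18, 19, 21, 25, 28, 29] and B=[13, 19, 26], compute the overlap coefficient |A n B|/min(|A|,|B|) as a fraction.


A intersect B = [19]
|A intersect B| = 1
min(|A|, |B|) = min(9, 3) = 3
Overlap = 1 / 3 = 1/3

1/3


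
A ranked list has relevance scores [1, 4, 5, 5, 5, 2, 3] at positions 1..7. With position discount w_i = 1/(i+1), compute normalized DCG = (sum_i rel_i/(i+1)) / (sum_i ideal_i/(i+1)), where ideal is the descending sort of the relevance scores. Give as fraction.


Position discount weights w_i = 1/(i+1) for i=1..7:
Weights = [1/2, 1/3, 1/4, 1/5, 1/6, 1/7, 1/8]
Actual relevance: [1, 4, 5, 5, 5, 2, 3]
DCG = 1/2 + 4/3 + 5/4 + 5/5 + 5/6 + 2/7 + 3/8 = 937/168
Ideal relevance (sorted desc): [5, 5, 5, 4, 3, 2, 1]
Ideal DCG = 5/2 + 5/3 + 5/4 + 4/5 + 3/6 + 2/7 + 1/8 = 5987/840
nDCG = DCG / ideal_DCG = 937/168 / 5987/840 = 4685/5987

4685/5987


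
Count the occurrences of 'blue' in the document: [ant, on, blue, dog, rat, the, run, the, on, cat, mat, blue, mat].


Document has 13 words
Scanning for 'blue':
Found at positions: [2, 11]
Count = 2

2


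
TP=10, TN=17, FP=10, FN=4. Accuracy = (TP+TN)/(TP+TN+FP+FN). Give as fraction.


Accuracy = (TP + TN) / (TP + TN + FP + FN)
TP + TN = 10 + 17 = 27
Total = 10 + 17 + 10 + 4 = 41
Accuracy = 27 / 41 = 27/41

27/41


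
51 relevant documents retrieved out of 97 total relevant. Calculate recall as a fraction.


Recall = retrieved_relevant / total_relevant
= 51 / 97
= 51 / (51 + 46)
= 51/97

51/97


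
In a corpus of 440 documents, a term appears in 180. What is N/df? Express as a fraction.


IDF ratio = N / df
= 440 / 180
= 22/9

22/9


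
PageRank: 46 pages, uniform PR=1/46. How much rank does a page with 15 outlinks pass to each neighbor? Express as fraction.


Initial PR = 1/46 = 1/46
Outlinks = 15
Contribution per link = PR / outlinks
= 1/46 / 15
= 1/690

1/690


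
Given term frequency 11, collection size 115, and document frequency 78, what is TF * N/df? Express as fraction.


TF * (N/df)
= 11 * (115/78)
= 11 * 115/78
= 1265/78

1265/78


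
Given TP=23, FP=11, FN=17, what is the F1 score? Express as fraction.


F1 = 2 * P * R / (P + R)
P = TP/(TP+FP) = 23/34 = 23/34
R = TP/(TP+FN) = 23/40 = 23/40
2 * P * R = 2 * 23/34 * 23/40 = 529/680
P + R = 23/34 + 23/40 = 851/680
F1 = 529/680 / 851/680 = 23/37

23/37


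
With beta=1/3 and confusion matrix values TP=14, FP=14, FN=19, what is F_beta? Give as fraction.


P = TP/(TP+FP) = 14/28 = 1/2
R = TP/(TP+FN) = 14/33 = 14/33
beta^2 = 1/3^2 = 1/9
(1 + beta^2) = 10/9
Numerator = (1+beta^2)*P*R = 70/297
Denominator = beta^2*P + R = 1/18 + 14/33 = 95/198
F_beta = 28/57

28/57


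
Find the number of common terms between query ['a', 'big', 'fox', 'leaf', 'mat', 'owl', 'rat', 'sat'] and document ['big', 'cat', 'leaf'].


Query terms: ['a', 'big', 'fox', 'leaf', 'mat', 'owl', 'rat', 'sat']
Document terms: ['big', 'cat', 'leaf']
Common terms: ['big', 'leaf']
Overlap count = 2

2


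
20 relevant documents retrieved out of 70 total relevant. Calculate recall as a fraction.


Recall = retrieved_relevant / total_relevant
= 20 / 70
= 20 / (20 + 50)
= 2/7

2/7


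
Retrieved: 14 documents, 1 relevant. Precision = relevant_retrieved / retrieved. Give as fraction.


Precision = relevant_retrieved / total_retrieved
= 1 / 14
= 1 / (1 + 13)
= 1/14

1/14


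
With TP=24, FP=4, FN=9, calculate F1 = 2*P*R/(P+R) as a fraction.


F1 = 2 * P * R / (P + R)
P = TP/(TP+FP) = 24/28 = 6/7
R = TP/(TP+FN) = 24/33 = 8/11
2 * P * R = 2 * 6/7 * 8/11 = 96/77
P + R = 6/7 + 8/11 = 122/77
F1 = 96/77 / 122/77 = 48/61

48/61


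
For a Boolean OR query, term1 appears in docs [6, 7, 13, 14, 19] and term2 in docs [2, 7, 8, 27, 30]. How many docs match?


Boolean OR: find union of posting lists
term1 docs: [6, 7, 13, 14, 19]
term2 docs: [2, 7, 8, 27, 30]
Union: [2, 6, 7, 8, 13, 14, 19, 27, 30]
|union| = 9

9


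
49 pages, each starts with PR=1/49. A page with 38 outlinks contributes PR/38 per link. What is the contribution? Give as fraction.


Initial PR = 1/49 = 1/49
Outlinks = 38
Contribution per link = PR / outlinks
= 1/49 / 38
= 1/1862

1/1862


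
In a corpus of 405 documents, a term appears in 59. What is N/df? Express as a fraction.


IDF ratio = N / df
= 405 / 59
= 405/59

405/59


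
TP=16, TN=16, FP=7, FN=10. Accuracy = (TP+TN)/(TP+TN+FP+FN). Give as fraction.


Accuracy = (TP + TN) / (TP + TN + FP + FN)
TP + TN = 16 + 16 = 32
Total = 16 + 16 + 7 + 10 = 49
Accuracy = 32 / 49 = 32/49

32/49


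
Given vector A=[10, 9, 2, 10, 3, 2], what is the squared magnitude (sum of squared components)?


|A|^2 = sum of squared components
A[0]^2 = 10^2 = 100
A[1]^2 = 9^2 = 81
A[2]^2 = 2^2 = 4
A[3]^2 = 10^2 = 100
A[4]^2 = 3^2 = 9
A[5]^2 = 2^2 = 4
Sum = 100 + 81 + 4 + 100 + 9 + 4 = 298

298


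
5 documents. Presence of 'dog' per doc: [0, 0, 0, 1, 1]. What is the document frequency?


Checking each document for 'dog':
Doc 1: absent
Doc 2: absent
Doc 3: absent
Doc 4: present
Doc 5: present
df = sum of presences = 0 + 0 + 0 + 1 + 1 = 2

2


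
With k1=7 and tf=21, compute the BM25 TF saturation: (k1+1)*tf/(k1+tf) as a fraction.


BM25 TF component = (k1+1)*tf / (k1+tf)
k1 = 7, tf = 21
Numerator = (7+1)*21 = 168
Denominator = 7 + 21 = 28
= 168/28 = 6

6


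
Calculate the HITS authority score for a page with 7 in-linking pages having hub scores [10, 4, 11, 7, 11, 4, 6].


Authority = sum of hub scores of in-linkers
In-link 1: hub score = 10
In-link 2: hub score = 4
In-link 3: hub score = 11
In-link 4: hub score = 7
In-link 5: hub score = 11
In-link 6: hub score = 4
In-link 7: hub score = 6
Authority = 10 + 4 + 11 + 7 + 11 + 4 + 6 = 53

53


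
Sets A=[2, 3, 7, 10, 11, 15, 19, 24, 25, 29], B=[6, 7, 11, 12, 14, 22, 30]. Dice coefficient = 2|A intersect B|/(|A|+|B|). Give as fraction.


A intersect B = [7, 11]
|A intersect B| = 2
|A| = 10, |B| = 7
Dice = 2*2 / (10+7)
= 4 / 17 = 4/17

4/17


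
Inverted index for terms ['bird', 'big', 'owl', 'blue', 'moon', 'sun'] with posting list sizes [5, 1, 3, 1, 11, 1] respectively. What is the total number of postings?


Summing posting list sizes:
'bird': 5 postings
'big': 1 postings
'owl': 3 postings
'blue': 1 postings
'moon': 11 postings
'sun': 1 postings
Total = 5 + 1 + 3 + 1 + 11 + 1 = 22

22


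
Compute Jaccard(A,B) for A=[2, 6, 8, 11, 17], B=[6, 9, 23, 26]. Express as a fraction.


A intersect B = [6]
|A intersect B| = 1
A union B = [2, 6, 8, 9, 11, 17, 23, 26]
|A union B| = 8
Jaccard = 1/8 = 1/8

1/8


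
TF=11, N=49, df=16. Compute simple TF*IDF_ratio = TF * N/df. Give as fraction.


TF * (N/df)
= 11 * (49/16)
= 11 * 49/16
= 539/16

539/16


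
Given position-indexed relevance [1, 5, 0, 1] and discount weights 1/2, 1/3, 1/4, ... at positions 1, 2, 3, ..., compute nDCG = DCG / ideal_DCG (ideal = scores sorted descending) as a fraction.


Position discount weights w_i = 1/(i+1) for i=1..4:
Weights = [1/2, 1/3, 1/4, 1/5]
Actual relevance: [1, 5, 0, 1]
DCG = 1/2 + 5/3 + 0/4 + 1/5 = 71/30
Ideal relevance (sorted desc): [5, 1, 1, 0]
Ideal DCG = 5/2 + 1/3 + 1/4 + 0/5 = 37/12
nDCG = DCG / ideal_DCG = 71/30 / 37/12 = 142/185

142/185


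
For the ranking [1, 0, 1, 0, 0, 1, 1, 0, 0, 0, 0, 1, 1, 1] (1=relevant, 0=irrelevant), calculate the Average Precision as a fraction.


Computing P@k for each relevant position:
Position 1: relevant, P@1 = 1/1 = 1
Position 2: not relevant
Position 3: relevant, P@3 = 2/3 = 2/3
Position 4: not relevant
Position 5: not relevant
Position 6: relevant, P@6 = 3/6 = 1/2
Position 7: relevant, P@7 = 4/7 = 4/7
Position 8: not relevant
Position 9: not relevant
Position 10: not relevant
Position 11: not relevant
Position 12: relevant, P@12 = 5/12 = 5/12
Position 13: relevant, P@13 = 6/13 = 6/13
Position 14: relevant, P@14 = 7/14 = 1/2
Sum of P@k = 1 + 2/3 + 1/2 + 4/7 + 5/12 + 6/13 + 1/2 = 4495/1092
AP = 4495/1092 / 7 = 4495/7644

4495/7644


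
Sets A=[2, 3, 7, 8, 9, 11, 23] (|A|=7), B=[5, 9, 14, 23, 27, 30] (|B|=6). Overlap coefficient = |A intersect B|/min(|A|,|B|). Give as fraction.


A intersect B = [9, 23]
|A intersect B| = 2
min(|A|, |B|) = min(7, 6) = 6
Overlap = 2 / 6 = 1/3

1/3


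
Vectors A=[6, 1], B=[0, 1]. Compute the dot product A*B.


Dot product = sum of element-wise products
A[0]*B[0] = 6*0 = 0
A[1]*B[1] = 1*1 = 1
Sum = 0 + 1 = 1

1


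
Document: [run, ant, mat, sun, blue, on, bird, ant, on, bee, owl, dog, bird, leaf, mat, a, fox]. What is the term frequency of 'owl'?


Document has 17 words
Scanning for 'owl':
Found at positions: [10]
Count = 1

1


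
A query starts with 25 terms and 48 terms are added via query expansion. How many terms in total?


Original terms: 25
Expansion terms: 48
Total = 25 + 48 = 73

73


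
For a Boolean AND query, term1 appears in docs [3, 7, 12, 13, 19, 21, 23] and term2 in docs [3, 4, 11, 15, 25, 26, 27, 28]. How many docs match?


Boolean AND: find intersection of posting lists
term1 docs: [3, 7, 12, 13, 19, 21, 23]
term2 docs: [3, 4, 11, 15, 25, 26, 27, 28]
Intersection: [3]
|intersection| = 1

1


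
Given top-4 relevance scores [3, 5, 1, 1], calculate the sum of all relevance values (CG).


Cumulative Gain = sum of relevance scores
Position 1: rel=3, running sum=3
Position 2: rel=5, running sum=8
Position 3: rel=1, running sum=9
Position 4: rel=1, running sum=10
CG = 10

10


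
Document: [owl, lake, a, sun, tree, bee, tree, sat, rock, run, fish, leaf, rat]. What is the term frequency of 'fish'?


Document has 13 words
Scanning for 'fish':
Found at positions: [10]
Count = 1

1


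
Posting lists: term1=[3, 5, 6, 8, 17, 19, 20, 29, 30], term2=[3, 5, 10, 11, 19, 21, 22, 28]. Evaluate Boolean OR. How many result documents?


Boolean OR: find union of posting lists
term1 docs: [3, 5, 6, 8, 17, 19, 20, 29, 30]
term2 docs: [3, 5, 10, 11, 19, 21, 22, 28]
Union: [3, 5, 6, 8, 10, 11, 17, 19, 20, 21, 22, 28, 29, 30]
|union| = 14

14


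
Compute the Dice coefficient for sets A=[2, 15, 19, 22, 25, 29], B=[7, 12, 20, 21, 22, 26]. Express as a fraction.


A intersect B = [22]
|A intersect B| = 1
|A| = 6, |B| = 6
Dice = 2*1 / (6+6)
= 2 / 12 = 1/6

1/6


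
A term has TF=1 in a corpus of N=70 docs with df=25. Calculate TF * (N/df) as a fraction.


TF * (N/df)
= 1 * (70/25)
= 1 * 14/5
= 14/5

14/5


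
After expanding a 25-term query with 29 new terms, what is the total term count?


Original terms: 25
Expansion terms: 29
Total = 25 + 29 = 54

54


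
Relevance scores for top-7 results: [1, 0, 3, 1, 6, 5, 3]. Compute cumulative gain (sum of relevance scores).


Cumulative Gain = sum of relevance scores
Position 1: rel=1, running sum=1
Position 2: rel=0, running sum=1
Position 3: rel=3, running sum=4
Position 4: rel=1, running sum=5
Position 5: rel=6, running sum=11
Position 6: rel=5, running sum=16
Position 7: rel=3, running sum=19
CG = 19

19


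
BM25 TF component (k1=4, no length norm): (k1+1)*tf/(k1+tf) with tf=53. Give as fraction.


BM25 TF component = (k1+1)*tf / (k1+tf)
k1 = 4, tf = 53
Numerator = (4+1)*53 = 265
Denominator = 4 + 53 = 57
= 265/57 = 265/57

265/57


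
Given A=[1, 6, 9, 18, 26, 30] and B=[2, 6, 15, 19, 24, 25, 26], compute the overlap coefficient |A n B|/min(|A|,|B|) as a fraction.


A intersect B = [6, 26]
|A intersect B| = 2
min(|A|, |B|) = min(6, 7) = 6
Overlap = 2 / 6 = 1/3

1/3


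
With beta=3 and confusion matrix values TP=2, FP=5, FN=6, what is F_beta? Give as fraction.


P = TP/(TP+FP) = 2/7 = 2/7
R = TP/(TP+FN) = 2/8 = 1/4
beta^2 = 3^2 = 9
(1 + beta^2) = 10
Numerator = (1+beta^2)*P*R = 5/7
Denominator = beta^2*P + R = 18/7 + 1/4 = 79/28
F_beta = 20/79

20/79


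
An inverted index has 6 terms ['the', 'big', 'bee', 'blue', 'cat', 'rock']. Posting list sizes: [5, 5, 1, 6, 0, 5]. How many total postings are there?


Summing posting list sizes:
'the': 5 postings
'big': 5 postings
'bee': 1 postings
'blue': 6 postings
'cat': 0 postings
'rock': 5 postings
Total = 5 + 5 + 1 + 6 + 0 + 5 = 22

22


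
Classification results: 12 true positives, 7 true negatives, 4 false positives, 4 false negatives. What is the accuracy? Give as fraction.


Accuracy = (TP + TN) / (TP + TN + FP + FN)
TP + TN = 12 + 7 = 19
Total = 12 + 7 + 4 + 4 = 27
Accuracy = 19 / 27 = 19/27

19/27


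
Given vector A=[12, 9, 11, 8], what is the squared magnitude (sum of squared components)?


|A|^2 = sum of squared components
A[0]^2 = 12^2 = 144
A[1]^2 = 9^2 = 81
A[2]^2 = 11^2 = 121
A[3]^2 = 8^2 = 64
Sum = 144 + 81 + 121 + 64 = 410

410


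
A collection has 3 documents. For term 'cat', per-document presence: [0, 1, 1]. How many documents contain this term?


Checking each document for 'cat':
Doc 1: absent
Doc 2: present
Doc 3: present
df = sum of presences = 0 + 1 + 1 = 2

2


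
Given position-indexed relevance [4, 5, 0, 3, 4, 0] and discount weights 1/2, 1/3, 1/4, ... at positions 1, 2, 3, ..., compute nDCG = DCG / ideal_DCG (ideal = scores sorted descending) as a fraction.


Position discount weights w_i = 1/(i+1) for i=1..6:
Weights = [1/2, 1/3, 1/4, 1/5, 1/6, 1/7]
Actual relevance: [4, 5, 0, 3, 4, 0]
DCG = 4/2 + 5/3 + 0/4 + 3/5 + 4/6 + 0/7 = 74/15
Ideal relevance (sorted desc): [5, 4, 4, 3, 0, 0]
Ideal DCG = 5/2 + 4/3 + 4/4 + 3/5 + 0/6 + 0/7 = 163/30
nDCG = DCG / ideal_DCG = 74/15 / 163/30 = 148/163

148/163


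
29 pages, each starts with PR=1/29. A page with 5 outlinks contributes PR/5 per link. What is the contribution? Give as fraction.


Initial PR = 1/29 = 1/29
Outlinks = 5
Contribution per link = PR / outlinks
= 1/29 / 5
= 1/145

1/145


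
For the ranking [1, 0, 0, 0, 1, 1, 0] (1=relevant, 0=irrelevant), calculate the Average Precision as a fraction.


Computing P@k for each relevant position:
Position 1: relevant, P@1 = 1/1 = 1
Position 2: not relevant
Position 3: not relevant
Position 4: not relevant
Position 5: relevant, P@5 = 2/5 = 2/5
Position 6: relevant, P@6 = 3/6 = 1/2
Position 7: not relevant
Sum of P@k = 1 + 2/5 + 1/2 = 19/10
AP = 19/10 / 3 = 19/30

19/30


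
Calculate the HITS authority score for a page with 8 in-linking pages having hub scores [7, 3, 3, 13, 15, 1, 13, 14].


Authority = sum of hub scores of in-linkers
In-link 1: hub score = 7
In-link 2: hub score = 3
In-link 3: hub score = 3
In-link 4: hub score = 13
In-link 5: hub score = 15
In-link 6: hub score = 1
In-link 7: hub score = 13
In-link 8: hub score = 14
Authority = 7 + 3 + 3 + 13 + 15 + 1 + 13 + 14 = 69

69


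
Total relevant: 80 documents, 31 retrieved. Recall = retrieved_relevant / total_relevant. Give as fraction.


Recall = retrieved_relevant / total_relevant
= 31 / 80
= 31 / (31 + 49)
= 31/80

31/80


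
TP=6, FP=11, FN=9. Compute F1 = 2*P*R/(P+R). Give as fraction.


F1 = 2 * P * R / (P + R)
P = TP/(TP+FP) = 6/17 = 6/17
R = TP/(TP+FN) = 6/15 = 2/5
2 * P * R = 2 * 6/17 * 2/5 = 24/85
P + R = 6/17 + 2/5 = 64/85
F1 = 24/85 / 64/85 = 3/8

3/8


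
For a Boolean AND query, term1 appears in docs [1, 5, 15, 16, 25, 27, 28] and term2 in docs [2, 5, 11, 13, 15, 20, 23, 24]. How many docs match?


Boolean AND: find intersection of posting lists
term1 docs: [1, 5, 15, 16, 25, 27, 28]
term2 docs: [2, 5, 11, 13, 15, 20, 23, 24]
Intersection: [5, 15]
|intersection| = 2

2


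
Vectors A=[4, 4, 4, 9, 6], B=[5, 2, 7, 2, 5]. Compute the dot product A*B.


Dot product = sum of element-wise products
A[0]*B[0] = 4*5 = 20
A[1]*B[1] = 4*2 = 8
A[2]*B[2] = 4*7 = 28
A[3]*B[3] = 9*2 = 18
A[4]*B[4] = 6*5 = 30
Sum = 20 + 8 + 28 + 18 + 30 = 104

104


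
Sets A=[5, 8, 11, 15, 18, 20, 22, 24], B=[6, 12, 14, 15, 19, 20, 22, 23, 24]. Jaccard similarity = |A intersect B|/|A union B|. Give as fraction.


A intersect B = [15, 20, 22, 24]
|A intersect B| = 4
A union B = [5, 6, 8, 11, 12, 14, 15, 18, 19, 20, 22, 23, 24]
|A union B| = 13
Jaccard = 4/13 = 4/13

4/13


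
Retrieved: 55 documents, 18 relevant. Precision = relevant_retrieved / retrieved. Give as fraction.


Precision = relevant_retrieved / total_retrieved
= 18 / 55
= 18 / (18 + 37)
= 18/55

18/55


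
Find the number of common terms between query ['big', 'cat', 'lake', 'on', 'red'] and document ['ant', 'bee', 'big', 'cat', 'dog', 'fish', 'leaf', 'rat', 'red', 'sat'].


Query terms: ['big', 'cat', 'lake', 'on', 'red']
Document terms: ['ant', 'bee', 'big', 'cat', 'dog', 'fish', 'leaf', 'rat', 'red', 'sat']
Common terms: ['big', 'cat', 'red']
Overlap count = 3

3


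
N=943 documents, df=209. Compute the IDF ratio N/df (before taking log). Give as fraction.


IDF ratio = N / df
= 943 / 209
= 943/209

943/209


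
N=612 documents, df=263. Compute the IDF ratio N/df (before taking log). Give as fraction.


IDF ratio = N / df
= 612 / 263
= 612/263

612/263


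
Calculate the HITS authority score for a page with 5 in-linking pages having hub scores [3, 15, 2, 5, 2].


Authority = sum of hub scores of in-linkers
In-link 1: hub score = 3
In-link 2: hub score = 15
In-link 3: hub score = 2
In-link 4: hub score = 5
In-link 5: hub score = 2
Authority = 3 + 15 + 2 + 5 + 2 = 27

27


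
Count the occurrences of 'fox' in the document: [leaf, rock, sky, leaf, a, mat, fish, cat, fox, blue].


Document has 10 words
Scanning for 'fox':
Found at positions: [8]
Count = 1

1


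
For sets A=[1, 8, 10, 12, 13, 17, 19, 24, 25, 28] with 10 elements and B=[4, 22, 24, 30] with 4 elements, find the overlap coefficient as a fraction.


A intersect B = [24]
|A intersect B| = 1
min(|A|, |B|) = min(10, 4) = 4
Overlap = 1 / 4 = 1/4

1/4


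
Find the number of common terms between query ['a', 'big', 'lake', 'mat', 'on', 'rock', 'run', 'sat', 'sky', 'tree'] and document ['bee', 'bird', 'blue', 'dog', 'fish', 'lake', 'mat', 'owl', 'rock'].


Query terms: ['a', 'big', 'lake', 'mat', 'on', 'rock', 'run', 'sat', 'sky', 'tree']
Document terms: ['bee', 'bird', 'blue', 'dog', 'fish', 'lake', 'mat', 'owl', 'rock']
Common terms: ['lake', 'mat', 'rock']
Overlap count = 3

3


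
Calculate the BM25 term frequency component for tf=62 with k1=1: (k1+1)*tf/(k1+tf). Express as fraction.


BM25 TF component = (k1+1)*tf / (k1+tf)
k1 = 1, tf = 62
Numerator = (1+1)*62 = 124
Denominator = 1 + 62 = 63
= 124/63 = 124/63

124/63


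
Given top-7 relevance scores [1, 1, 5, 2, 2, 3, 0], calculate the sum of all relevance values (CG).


Cumulative Gain = sum of relevance scores
Position 1: rel=1, running sum=1
Position 2: rel=1, running sum=2
Position 3: rel=5, running sum=7
Position 4: rel=2, running sum=9
Position 5: rel=2, running sum=11
Position 6: rel=3, running sum=14
Position 7: rel=0, running sum=14
CG = 14

14


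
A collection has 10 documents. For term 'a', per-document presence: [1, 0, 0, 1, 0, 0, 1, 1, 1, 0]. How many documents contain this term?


Checking each document for 'a':
Doc 1: present
Doc 2: absent
Doc 3: absent
Doc 4: present
Doc 5: absent
Doc 6: absent
Doc 7: present
Doc 8: present
Doc 9: present
Doc 10: absent
df = sum of presences = 1 + 0 + 0 + 1 + 0 + 0 + 1 + 1 + 1 + 0 = 5

5


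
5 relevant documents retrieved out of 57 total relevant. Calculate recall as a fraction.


Recall = retrieved_relevant / total_relevant
= 5 / 57
= 5 / (5 + 52)
= 5/57

5/57


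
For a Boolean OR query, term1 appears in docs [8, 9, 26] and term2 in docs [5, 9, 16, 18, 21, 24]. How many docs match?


Boolean OR: find union of posting lists
term1 docs: [8, 9, 26]
term2 docs: [5, 9, 16, 18, 21, 24]
Union: [5, 8, 9, 16, 18, 21, 24, 26]
|union| = 8

8


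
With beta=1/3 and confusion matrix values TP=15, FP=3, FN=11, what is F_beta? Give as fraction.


P = TP/(TP+FP) = 15/18 = 5/6
R = TP/(TP+FN) = 15/26 = 15/26
beta^2 = 1/3^2 = 1/9
(1 + beta^2) = 10/9
Numerator = (1+beta^2)*P*R = 125/234
Denominator = beta^2*P + R = 5/54 + 15/26 = 235/351
F_beta = 75/94

75/94


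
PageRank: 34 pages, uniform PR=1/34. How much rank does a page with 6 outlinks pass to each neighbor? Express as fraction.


Initial PR = 1/34 = 1/34
Outlinks = 6
Contribution per link = PR / outlinks
= 1/34 / 6
= 1/204

1/204


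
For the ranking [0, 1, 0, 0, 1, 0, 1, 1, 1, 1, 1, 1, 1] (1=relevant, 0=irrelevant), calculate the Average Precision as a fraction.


Computing P@k for each relevant position:
Position 1: not relevant
Position 2: relevant, P@2 = 1/2 = 1/2
Position 3: not relevant
Position 4: not relevant
Position 5: relevant, P@5 = 2/5 = 2/5
Position 6: not relevant
Position 7: relevant, P@7 = 3/7 = 3/7
Position 8: relevant, P@8 = 4/8 = 1/2
Position 9: relevant, P@9 = 5/9 = 5/9
Position 10: relevant, P@10 = 6/10 = 3/5
Position 11: relevant, P@11 = 7/11 = 7/11
Position 12: relevant, P@12 = 8/12 = 2/3
Position 13: relevant, P@13 = 9/13 = 9/13
Sum of P@k = 1/2 + 2/5 + 3/7 + 1/2 + 5/9 + 3/5 + 7/11 + 2/3 + 9/13 = 44860/9009
AP = 44860/9009 / 9 = 44860/81081

44860/81081


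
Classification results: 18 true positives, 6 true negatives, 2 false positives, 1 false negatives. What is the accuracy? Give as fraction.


Accuracy = (TP + TN) / (TP + TN + FP + FN)
TP + TN = 18 + 6 = 24
Total = 18 + 6 + 2 + 1 = 27
Accuracy = 24 / 27 = 8/9

8/9


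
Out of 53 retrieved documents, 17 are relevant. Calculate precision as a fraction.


Precision = relevant_retrieved / total_retrieved
= 17 / 53
= 17 / (17 + 36)
= 17/53

17/53


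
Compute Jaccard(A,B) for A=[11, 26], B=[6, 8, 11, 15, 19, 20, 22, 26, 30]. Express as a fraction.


A intersect B = [11, 26]
|A intersect B| = 2
A union B = [6, 8, 11, 15, 19, 20, 22, 26, 30]
|A union B| = 9
Jaccard = 2/9 = 2/9

2/9
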